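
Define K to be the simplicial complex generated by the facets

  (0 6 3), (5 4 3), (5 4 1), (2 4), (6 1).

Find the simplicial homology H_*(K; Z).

H_0 = Z,  H_1 = Z,  H_2 = 0.

K has 7 vertices, 10 edges, 3 triangles.
rank ∂_0 = 0, rank ∂_1 = 6 ⇒ b_0 = 7 − 0 − 6 = 1; all invariant factors of ∂_1 are 1 so no torsion. So H_0 ≅ Z.
rank ∂_1 = 6, rank ∂_2 = 3 ⇒ b_1 = 10 − 6 − 3 = 1; all invariant factors of ∂_2 are 1 so no torsion. So H_1 ≅ Z.
rank ∂_2 = 3, rank ∂_3 = 0 ⇒ b_2 = 3 − 3 − 0 = 0. So H_2 ≅ 0.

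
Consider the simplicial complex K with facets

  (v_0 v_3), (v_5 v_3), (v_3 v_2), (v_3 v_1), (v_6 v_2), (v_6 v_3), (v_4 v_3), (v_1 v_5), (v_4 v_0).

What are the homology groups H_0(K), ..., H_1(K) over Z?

H_0 ≅ Z,  H_1 ≅ Z^3.

Fix the vertex order v_0 < v_1 < v_2 < v_3 < v_4 < v_5 < v_6 and write every simplex with vertices in increasing order. Then dim K = 1 and the simplices of K are:

  0-simplices (7): [v_0], [v_1], [v_2], [v_3], [v_4], [v_5], [v_6]
  1-simplices (9): [v_0,v_3], [v_0,v_4], [v_1,v_3], [v_1,v_5], [v_2,v_3], [v_2,v_6], [v_3,v_4], [v_3,v_5], [v_3,v_6]

giving chain groups C_0 ≅ Z^7, C_1 ≅ Z^9.

Boundary ∂_1: C_1 → C_0 sends each edge [p,q] (with p < q) to q − p. For instance
  ∂[v_2,v_3] = [v_3] − [v_2].
As a 7×9 matrix over Z this has rank 6, with invariant factors (1,1,1,1,1,1).

From H_k ≅ ker(∂_k) / im(∂_{k+1}) we obtain:

  H_0: rank C_0 − rank ∂_1 = 7 − 6 = 1, and the invariant factors of ∂_1 are all 1, so H_0 ≅ Z.
  H_1: rank ker ∂_1 − rank ∂_2 = (9 − 6) − 0 = 3, and there is no ∂_2, so H_1 ≅ Z^3.

(K is a triangulation of a wedge of 3 circles.)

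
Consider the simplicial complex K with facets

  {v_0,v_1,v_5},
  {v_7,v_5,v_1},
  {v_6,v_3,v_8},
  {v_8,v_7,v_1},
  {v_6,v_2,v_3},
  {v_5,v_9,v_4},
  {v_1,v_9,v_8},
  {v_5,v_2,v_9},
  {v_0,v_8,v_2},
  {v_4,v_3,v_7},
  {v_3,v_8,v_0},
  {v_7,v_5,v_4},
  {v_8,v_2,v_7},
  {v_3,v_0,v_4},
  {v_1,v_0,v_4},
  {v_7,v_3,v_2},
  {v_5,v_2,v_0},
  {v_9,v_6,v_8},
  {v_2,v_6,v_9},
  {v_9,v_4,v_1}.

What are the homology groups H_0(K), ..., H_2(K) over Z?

H_0 ≅ Z,  H_1 ≅ Z ⊕ Z/2Z,  H_2 = 0.

Take the total order v_0 < v_1 < v_2 < v_3 < v_4 < v_5 < v_6 < v_7 < v_8 < v_9 on the vertex set. Then K (dimension 2) consists of the simplices:

  0-simplices (10): [v_0], [v_1], [v_2], [v_3], [v_4], [v_5], [v_6], [v_7], [v_8], [v_9]
  1-simplices (30): (30 of them)
  2-simplices (20): (20 of them)

Hence C_0 ≅ Z^10, C_1 ≅ Z^30, C_2 ≅ Z^20.

Boundary ∂_1: C_1 → C_0 sends each edge [p,q] (with p < q) to q − p. For instance
  ∂[v_2,v_9] = [v_9] − [v_2].
This gives a 10×30 integer matrix of rank 9; reducing to Smith normal form yields diagonal entries (1,1,1,1,1,1,1,1,1).

The boundary map ∂_2: C_2 → C_1 acts by ∂[p,q,r] = [q,r] − [p,r] + [p,q]. For instance
  ∂[v_2,v_5,v_9] = [v_5,v_9] − [v_2,v_9] + [v_2,v_5],
  ∂[v_0,v_2,v_5] = [v_2,v_5] − [v_0,v_5] + [v_0,v_2].
As a 30×20 matrix over Z this has rank 20, with invariant factors (1,1,1,1,1,1,1,1,1,1,1,1,1,1,1,1,1,1,1,2).

Computing H_k = (kernel of ∂_k) / (image of ∂_{k+1}):

  H_0: rank C_0 − rank ∂_1 = 10 − 9 = 1, and the invariant factors of ∂_1 are all 1, so H_0 ≅ Z.
  H_1: rank ker ∂_1 − rank ∂_2 = (30 − 9) − 20 = 1, and ∂_2 has invariant factor 2 > 1, so H_1 ≅ Z ⊕ Z/2Z.
  H_2: rank ker ∂_2 − rank ∂_3 = (20 − 20) − 0 = 0, and there is no ∂_3, so H_2 ≅ 0.

(K is a triangulation of the Klein bottle.)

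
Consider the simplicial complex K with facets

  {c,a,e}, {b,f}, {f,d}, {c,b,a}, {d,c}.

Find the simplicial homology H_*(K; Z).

H_0 ≅ Z,  H_1 ≅ Z,  H_2 = 0.

Order the vertices as a < b < c < d < e < f. Listing each simplex with vertices in this order, K has dimension 2 with simplices:

  0-simplices (6): a, b, c, d, e, f
  1-simplices (8): ab, ac, ae, bc, bf, cd, ce, df
  2-simplices (2): abc, ace

Hence C_0 ≅ Z^6, C_1 ≅ Z^8, C_2 ≅ Z^2.

∂_1: C_1 → C_0 maps an edge to its endpoints' difference, ∂[p,q] = q − p. For instance
  ∂ac = c − a.
The 6×8 boundary matrix has rank 5 and Smith normal form diag(1,1,1,1,1).

∂_2: C_2 → C_1 acts by ∂[p,q,r] = [q,r] − [p,r] + [p,q]. For instance
  ∂abc = bc − ac + ab,
  ∂ace = ce − ae + ac.
This gives a 8×2 integer matrix of rank 2; reducing to Smith normal form yields diagonal entries (1,1).

Computing H_k = (kernel of ∂_k) / (image of ∂_{k+1}):

  H_0: rank C_0 − rank ∂_1 = 6 − 5 = 1, and the invariant factors of ∂_1 are all 1, so H_0 = Z.
  H_1: rank ker ∂_1 − rank ∂_2 = (8 − 5) − 2 = 1, and the invariant factors of ∂_2 are all 1, so H_1 = Z.
  H_2: rank ker ∂_2 − rank ∂_3 = (2 − 2) − 0 = 0, and there is no ∂_3, so H_2 = 0.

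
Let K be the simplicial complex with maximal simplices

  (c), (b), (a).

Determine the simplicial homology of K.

H_0 ≅ Z^3.

We work with the vertex ordering a < b < c. The simplices of K, each written with vertices in increasing order, are:

  0-simplices (3): a, b, c

Hence C_0 ≅ Z^3.

Computing H_k = (kernel of ∂_k) / (image of ∂_{k+1}):

  H_0: rank C_0 − rank ∂_1 = 3 − 0 = 3, and there is no ∂_1, so H_0 ≅ Z^3.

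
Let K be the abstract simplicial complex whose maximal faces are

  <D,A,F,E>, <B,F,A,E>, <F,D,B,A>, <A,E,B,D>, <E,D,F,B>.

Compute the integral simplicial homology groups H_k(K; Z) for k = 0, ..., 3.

Order the vertices as A < B < D < E < F. Listing each simplex with vertices in this order, K has dimension 3 with simplices:

  0-simplices (5): A, B, D, E, F
  1-simplices (10): AB, AD, AE, AF, BD, BE, BF, DE, DF, EF
  2-simplices (10): ABD, ABE, ABF, ADE, ADF, AEF, BDE, BDF, BEF, DEF
  3-simplices (5): ABDE, ABDF, ABEF, ADEF, BDEF

Hence C_0 ≅ Z^5, C_1 ≅ Z^10, C_2 ≅ Z^10, C_3 ≅ Z^5.

Boundary ∂_1: C_1 → C_0 maps an edge to its endpoints' difference, ∂[p,q] = q − p. For instance
  ∂AB = B − A.
The 5×10 boundary matrix has rank 4 and Smith normal form diag(1,1,1,1).

The boundary map ∂_2: C_2 → C_1 sends each 2-simplex [p,q,r] to [q,r] − [p,r] + [p,q]. For instance
  ∂ABD = BD − AD + AB,
  ∂ABF = BF − AF + AB.
This gives a 10×10 integer matrix of rank 6; reducing to Smith normal form yields diagonal entries (1,1,1,1,1,1).

Boundary ∂_3: C_3 → C_2 sends each 3-simplex σ to the alternating sum Σ_i (−1)^i (σ with its i-th vertex removed). For instance
  ∂ADEF = DEF − AEF + ADF − ADE,
  ∂BDEF = DEF − BEF + BDF − BDE.
This gives a 10×5 integer matrix of rank 4; reducing to Smith normal form yields diagonal entries (1,1,1,1).

Computing H_k = (kernel of ∂_k) / (image of ∂_{k+1}):

  H_0: rank C_0 − rank ∂_1 = 5 − 4 = 1, and the invariant factors of ∂_1 are all 1, so H_0 ≅ Z.
  H_1: rank ker ∂_1 − rank ∂_2 = (10 − 4) − 6 = 0, and the invariant factors of ∂_2 are all 1, so H_1 ≅ 0.
  H_2: rank ker ∂_2 − rank ∂_3 = (10 − 6) − 4 = 0, and the invariant factors of ∂_3 are all 1, so H_2 ≅ 0.
  H_3: rank ker ∂_3 − rank ∂_4 = (5 − 4) − 0 = 1, and there is no ∂_4, so H_3 ≅ Z.

(K is a triangulation of the 3-sphere S^3.)

H_0 = Z,  H_1 = 0,  H_2 = 0,  H_3 = Z.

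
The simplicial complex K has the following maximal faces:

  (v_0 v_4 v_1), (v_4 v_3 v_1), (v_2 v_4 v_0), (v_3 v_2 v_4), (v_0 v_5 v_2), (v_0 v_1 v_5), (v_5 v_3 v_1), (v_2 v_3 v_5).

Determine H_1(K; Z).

Order the vertices as v_0 < v_1 < v_2 < v_3 < v_4 < v_5. Listing each simplex with vertices in this order, K has dimension 2 with simplices:

  0-simplices (6): [v_0], [v_1], [v_2], [v_3], [v_4], [v_5]
  1-simplices (12): [v_0,v_1], [v_0,v_2], [v_0,v_4], [v_0,v_5], [v_1,v_3], [v_1,v_4], [v_1,v_5], [v_2,v_3], [v_2,v_4], [v_2,v_5], [v_3,v_4], [v_3,v_5]
  2-simplices (8): [v_0,v_1,v_4], [v_0,v_1,v_5], [v_0,v_2,v_4], [v_0,v_2,v_5], [v_1,v_3,v_4], [v_1,v_3,v_5], [v_2,v_3,v_4], [v_2,v_3,v_5]

giving chain groups C_0 ≅ Z^6, C_1 ≅ Z^12, C_2 ≅ Z^8.

The boundary map ∂_1: C_1 → C_0 maps an edge to its endpoints' difference, ∂[p,q] = q − p. For instance
  ∂[v_2,v_5] = [v_5] − [v_2].
The resulting 6×12 matrix has rank 5, and its Smith normal form has invariant factors (1,1,1,1,1).

The boundary map ∂_2: C_2 → C_1 acts by ∂[p,q,r] = [q,r] − [p,r] + [p,q]. For instance
  ∂[v_0,v_2,v_5] = [v_2,v_5] − [v_0,v_5] + [v_0,v_2],
  ∂[v_0,v_1,v_4] = [v_1,v_4] − [v_0,v_4] + [v_0,v_1].
This gives a 12×8 integer matrix of rank 7; reducing to Smith normal form yields diagonal entries (1,1,1,1,1,1,1).

From H_k ≅ ker(∂_k) / im(∂_{k+1}) we obtain:

  H_1: rank ker ∂_1 − rank ∂_2 = (12 − 5) − 7 = 0, and the invariant factors of ∂_2 are all 1, so H_1 = 0.

(K is a triangulation of the 2-sphere S^2.)

H_1 ≅ 0.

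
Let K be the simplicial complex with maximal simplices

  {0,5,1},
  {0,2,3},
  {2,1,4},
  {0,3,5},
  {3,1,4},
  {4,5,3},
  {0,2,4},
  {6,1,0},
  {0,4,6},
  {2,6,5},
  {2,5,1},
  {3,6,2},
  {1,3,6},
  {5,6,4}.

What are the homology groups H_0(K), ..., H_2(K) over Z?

Fix the vertex order 0 < 1 < 2 < 3 < 4 < 5 < 6 and write every simplex with vertices in increasing order. Then dim K = 2 and the simplices of K are:

  0-simplices (7): [0], [1], [2], [3], [4], [5], [6]
  1-simplices (21): [0,1], [0,2], [0,3], [0,4], [0,5], [0,6], [1,2], [1,3], [1,4], [1,5], [1,6], [2,3], [2,4], [2,5], [2,6], [3,4], [3,5], [3,6], [4,5], [4,6], [5,6]
  2-simplices (14): [0,1,5], [0,1,6], [0,2,3], [0,2,4], [0,3,5], [0,4,6], [1,2,4], [1,2,5], [1,3,4], [1,3,6], [2,3,6], [2,5,6], [3,4,5], [4,5,6]

giving chain groups C_0 ≅ Z^7, C_1 ≅ Z^21, C_2 ≅ Z^14.

∂_1: C_1 → C_0 sends each edge [p,q] (with p < q) to q − p.
The 7×21 boundary matrix has rank 6 and Smith normal form diag(1,1,1,1,1,1).

The boundary map ∂_2: C_2 → C_1 maps a triangle to the signed sum of its edges. For instance
  ∂[1,3,6] = [3,6] − [1,6] + [1,3],
  ∂[0,4,6] = [4,6] − [0,6] + [0,4].
This gives a 21×14 integer matrix of rank 13; reducing to Smith normal form yields diagonal entries (1,1,1,1,1,1,1,1,1,1,1,1,1).

Computing H_k = (kernel of ∂_k) / (image of ∂_{k+1}):

  H_0: rank C_0 − rank ∂_1 = 7 − 6 = 1, and the invariant factors of ∂_1 are all 1, so H_0 ≅ Z.
  H_1: rank ker ∂_1 − rank ∂_2 = (21 − 6) − 13 = 2, and the invariant factors of ∂_2 are all 1, so H_1 ≅ Z^2.
  H_2: rank ker ∂_2 − rank ∂_3 = (14 − 13) − 0 = 1, and there is no ∂_3, so H_2 ≅ Z.

H_0 ≅ Z,  H_1 ≅ Z^2,  H_2 ≅ Z.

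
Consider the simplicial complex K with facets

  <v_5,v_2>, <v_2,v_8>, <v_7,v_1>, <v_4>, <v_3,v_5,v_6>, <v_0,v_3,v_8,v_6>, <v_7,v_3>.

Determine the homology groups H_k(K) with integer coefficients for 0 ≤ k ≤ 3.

Order the vertices as v_0 < v_1 < v_2 < v_3 < v_4 < v_5 < v_6 < v_7 < v_8. Listing each simplex with vertices in this order, K has dimension 3 with simplices:

  0-simplices (9): [v_0], [v_1], [v_2], [v_3], [v_4], [v_5], [v_6], [v_7], [v_8]
  1-simplices (12): [v_0,v_3], [v_0,v_6], [v_0,v_8], [v_1,v_7], [v_2,v_5], [v_2,v_8], [v_3,v_5], [v_3,v_6], [v_3,v_7], [v_3,v_8], [v_5,v_6], [v_6,v_8]
  2-simplices (5): [v_0,v_3,v_6], [v_0,v_3,v_8], [v_0,v_6,v_8], [v_3,v_5,v_6], [v_3,v_6,v_8]
  3-simplices (1): [v_0,v_3,v_6,v_8]

Hence C_0 ≅ Z^9, C_1 ≅ Z^12, C_2 ≅ Z^5, C_3 ≅ Z^1.

The boundary map ∂_1: C_1 → C_0 is given by ∂[p,q] = [q] − [p].
The 9×12 boundary matrix has rank 7 and Smith normal form diag(1,1,1,1,1,1,1).

∂_2: C_2 → C_1 acts by ∂[p,q,r] = [q,r] − [p,r] + [p,q]. For instance
  ∂[v_3,v_6,v_8] = [v_6,v_8] − [v_3,v_8] + [v_3,v_6],
  ∂[v_0,v_6,v_8] = [v_6,v_8] − [v_0,v_8] + [v_0,v_6].
The resulting 12×5 matrix has rank 4, and its Smith normal form has invariant factors (1,1,1,1).

∂_3: C_3 → C_2 sends each 3-simplex σ to the alternating sum Σ_i (−1)^i (σ with its i-th vertex removed). For instance
  ∂[v_0,v_3,v_6,v_8] = [v_3,v_6,v_8] − [v_0,v_6,v_8] + [v_0,v_3,v_8] − [v_0,v_3,v_6].
The 5×1 boundary matrix has rank 1 and Smith normal form diag(1).

From H_k ≅ ker(∂_k) / im(∂_{k+1}) we obtain:

  H_0: rank C_0 − rank ∂_1 = 9 − 7 = 2, and the invariant factors of ∂_1 are all 1, so H_0 = Z^2.
  H_1: rank ker ∂_1 − rank ∂_2 = (12 − 7) − 4 = 1, and the invariant factors of ∂_2 are all 1, so H_1 = Z.
  H_2: rank ker ∂_2 − rank ∂_3 = (5 − 4) − 1 = 0, and the invariant factors of ∂_3 are all 1, so H_2 = 0.
  H_3: rank ker ∂_3 − rank ∂_4 = (1 − 1) − 0 = 0, and there is no ∂_4, so H_3 = 0.

As a check, the Euler characteristic is 9 − 12 + 5 − 1 = 1, which agrees with 2 − 1 + 0 − 0 = 1.

H_0 = Z^2,  H_1 = Z,  H_2 = 0,  H_3 = 0.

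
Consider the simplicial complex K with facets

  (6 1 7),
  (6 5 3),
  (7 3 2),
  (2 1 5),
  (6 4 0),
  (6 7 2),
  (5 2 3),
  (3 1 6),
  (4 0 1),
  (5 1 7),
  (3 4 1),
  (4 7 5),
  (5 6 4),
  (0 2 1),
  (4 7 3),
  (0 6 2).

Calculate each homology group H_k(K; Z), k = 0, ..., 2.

H_0 ≅ Z,  H_1 ≅ Z^2,  H_2 ≅ Z.

Fix the vertex order 0 < 1 < 2 < 3 < 4 < 5 < 6 < 7 and write every simplex with vertices in increasing order. Then dim K = 2 and the simplices of K are:

  0-simplices (8): [0], [1], [2], [3], [4], [5], [6], [7]
  1-simplices (24): (24 of them)
  2-simplices (16): [0,1,2], [0,1,4], [0,2,6], [0,4,6], [1,2,5], [1,3,4], [1,3,6], [1,5,7], [1,6,7], [2,3,5], [2,3,7], [2,6,7], [3,4,7], [3,5,6], [4,5,6], [4,5,7]

Hence C_0 ≅ Z^8, C_1 ≅ Z^24, C_2 ≅ Z^16.

Boundary ∂_1: C_1 → C_0 is given by ∂[p,q] = [q] − [p].
This gives a 8×24 integer matrix of rank 7; reducing to Smith normal form yields diagonal entries (1,1,1,1,1,1,1).

The boundary map ∂_2: C_2 → C_1 sends each 2-simplex [p,q,r] to [q,r] − [p,r] + [p,q]. For instance
  ∂[0,1,2] = [1,2] − [0,2] + [0,1],
  ∂[1,3,4] = [3,4] − [1,4] + [1,3].
This gives a 24×16 integer matrix of rank 15; reducing to Smith normal form yields diagonal entries (1,1,1,1,1,1,1,1,1,1,1,1,1,1,1).

Computing H_k = (kernel of ∂_k) / (image of ∂_{k+1}):

  H_0: rank C_0 − rank ∂_1 = 8 − 7 = 1, and the invariant factors of ∂_1 are all 1, so H_0 ≅ Z.
  H_1: rank ker ∂_1 − rank ∂_2 = (24 − 7) − 15 = 2, and the invariant factors of ∂_2 are all 1, so H_1 ≅ Z^2.
  H_2: rank ker ∂_2 − rank ∂_3 = (16 − 15) − 0 = 1, and there is no ∂_3, so H_2 ≅ Z.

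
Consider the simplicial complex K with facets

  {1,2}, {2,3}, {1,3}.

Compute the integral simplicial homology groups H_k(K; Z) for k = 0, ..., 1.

H_0 ≅ Z,  H_1 ≅ Z.

K has 3 vertices, 3 edges.
rank ∂_0 = 0, rank ∂_1 = 2 ⇒ b_0 = 3 − 0 − 2 = 1; all invariant factors of ∂_1 are 1 so no torsion. So H_0 ≅ Z.
rank ∂_1 = 2, rank ∂_2 = 0 ⇒ b_1 = 3 − 2 − 0 = 1. So H_1 ≅ Z.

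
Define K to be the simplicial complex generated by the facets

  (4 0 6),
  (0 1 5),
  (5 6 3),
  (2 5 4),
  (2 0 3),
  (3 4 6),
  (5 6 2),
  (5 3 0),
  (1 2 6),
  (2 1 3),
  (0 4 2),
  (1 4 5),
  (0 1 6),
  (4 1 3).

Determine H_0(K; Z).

H_0 ≅ Z.

K has 7 vertices, 21 edges, 14 triangles.
rank ∂_0 = 0, rank ∂_1 = 6 ⇒ b_0 = 7 − 0 − 6 = 1; all invariant factors of ∂_1 are 1 so no torsion. So H_0 ≅ Z.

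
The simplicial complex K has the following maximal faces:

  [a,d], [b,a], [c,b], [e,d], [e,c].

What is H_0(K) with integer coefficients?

H_0 = Z.

Take the total order a < b < c < d < e on the vertex set. Then K (dimension 1) consists of the simplices:

  0-simplices (5): a, b, c, d, e
  1-simplices (5): ab, ad, bc, ce, de

Hence C_0 ≅ Z^5, C_1 ≅ Z^5.

Boundary ∂_1: C_1 → C_0 maps an edge to its endpoints' difference, ∂[p,q] = q − p.
The 5×5 boundary matrix has rank 4 and Smith normal form diag(1,1,1,1).

From H_k ≅ ker(∂_k) / im(∂_{k+1}) we obtain:

  H_0: rank C_0 − rank ∂_1 = 5 − 4 = 1, and the invariant factors of ∂_1 are all 1, so H_0 = Z.

(K is a triangulation of the circle S^1.)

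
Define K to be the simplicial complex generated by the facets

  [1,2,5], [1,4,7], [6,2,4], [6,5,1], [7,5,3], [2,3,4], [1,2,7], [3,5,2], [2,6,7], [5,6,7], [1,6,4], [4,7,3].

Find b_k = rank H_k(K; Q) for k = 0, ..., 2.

b_0 = 1, b_1 = 0, b_2 = 0.

Take the total order 1 < 2 < 3 < 4 < 5 < 6 < 7 on the vertex set. Then K (dimension 2) consists of the simplices:

  0-simplices (7): [1], [2], [3], [4], [5], [6], [7]
  1-simplices (18): [1,2], [1,4], [1,5], [1,6], [1,7], [2,3], [2,4], [2,5], [2,6], [2,7], [3,4], [3,5], [3,7], [4,6], [4,7], [5,6], [5,7], [6,7]
  2-simplices (12): [1,2,5], [1,2,7], [1,4,6], [1,4,7], [1,5,6], [2,3,4], [2,3,5], [2,4,6], [2,6,7], [3,4,7], [3,5,7], [5,6,7]

Hence C_0 ≅ Z^7, C_1 ≅ Z^18, C_2 ≅ Z^12.

Boundary ∂_1: C_1 → C_0 sends each edge [p,q] (with p < q) to q − p. For instance
  ∂[5,7] = [7] − [5].
As a 7×18 matrix over Z this has rank 6, with invariant factors (1,1,1,1,1,1).

∂_2: C_2 → C_1 sends each 2-simplex [p,q,r] to [q,r] − [p,r] + [p,q]. For instance
  ∂[2,3,4] = [3,4] − [2,4] + [2,3],
  ∂[1,4,6] = [4,6] − [1,6] + [1,4].
The resulting 18×12 matrix has rank 12, and its Smith normal form has invariant factors (1,1,1,1,1,1,1,1,1,1,1,2).

From H_k ≅ ker(∂_k) / im(∂_{k+1}) we obtain:

  H_0: rank C_0 − rank ∂_1 = 7 − 6 = 1, and the invariant factors of ∂_1 are all 1, so H_0 ≅ Z.
  H_1: rank ker ∂_1 − rank ∂_2 = (18 − 6) − 12 = 0, and ∂_2 has invariant factor 2 > 1, so H_1 ≅ Z_2.
  H_2: rank ker ∂_2 − rank ∂_3 = (12 − 12) − 0 = 0, and there is no ∂_3, so H_2 ≅ 0.

As a check, the Euler characteristic is 7 − 18 + 12 = 1, which agrees with 1 − 0 + 0 = 1.

Hence the Betti numbers are b_0 = 1, b_1 = 0, b_2 = 0.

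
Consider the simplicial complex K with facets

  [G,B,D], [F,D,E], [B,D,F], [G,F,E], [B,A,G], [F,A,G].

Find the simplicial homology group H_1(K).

Take the total order A < B < D < E < F < G on the vertex set. Then K (dimension 2) consists of the simplices:

  0-simplices (6): A, B, D, E, F, G
  1-simplices (12): AB, AF, AG, BD, BF, BG, DE, DF, DG, EF, EG, FG
  2-simplices (6): ABG, AFG, BDF, BDG, DEF, EFG

Hence C_0 ≅ Z^6, C_1 ≅ Z^12, C_2 ≅ Z^6.

Boundary ∂_1: C_1 → C_0 sends each edge [p,q] (with p < q) to q − p. For instance
  ∂BD = D − B.
This gives a 6×12 integer matrix of rank 5; reducing to Smith normal form yields diagonal entries (1,1,1,1,1).

∂_2: C_2 → C_1 acts by ∂[p,q,r] = [q,r] − [p,r] + [p,q]. For instance
  ∂BDF = DF − BF + BD,
  ∂AFG = FG − AG + AF.
The 12×6 boundary matrix has rank 6 and Smith normal form diag(1,1,1,1,1,1).

From H_k ≅ ker(∂_k) / im(∂_{k+1}) we obtain:

  H_1: rank ker ∂_1 − rank ∂_2 = (12 − 5) − 6 = 1, and the invariant factors of ∂_2 are all 1, so H_1 = Z.

H_1 = Z.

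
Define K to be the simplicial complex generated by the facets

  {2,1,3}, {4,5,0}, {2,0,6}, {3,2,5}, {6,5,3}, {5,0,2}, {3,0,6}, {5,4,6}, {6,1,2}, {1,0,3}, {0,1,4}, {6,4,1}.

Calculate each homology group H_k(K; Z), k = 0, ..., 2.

Order the vertices as 0 < 1 < 2 < 3 < 4 < 5 < 6. Listing each simplex with vertices in this order, K has dimension 2 with simplices:

  0-simplices (7): [0], [1], [2], [3], [4], [5], [6]
  1-simplices (18): [0,1], [0,2], [0,3], [0,4], [0,5], [0,6], [1,2], [1,3], [1,4], [1,6], [2,3], [2,5], [2,6], [3,5], [3,6], [4,5], [4,6], [5,6]
  2-simplices (12): [0,1,3], [0,1,4], [0,2,5], [0,2,6], [0,3,6], [0,4,5], [1,2,3], [1,2,6], [1,4,6], [2,3,5], [3,5,6], [4,5,6]

so the chain groups are C_0 ≅ Z^7, C_1 ≅ Z^18, C_2 ≅ Z^12.

The boundary map ∂_1: C_1 → C_0 maps an edge to its endpoints' difference, ∂[p,q] = q − p. For instance
  ∂[4,5] = [5] − [4].
The 7×18 boundary matrix has rank 6 and Smith normal form diag(1,1,1,1,1,1).

The boundary map ∂_2: C_2 → C_1 maps a triangle to the signed sum of its edges. For instance
  ∂[1,2,6] = [2,6] − [1,6] + [1,2],
  ∂[0,2,5] = [2,5] − [0,5] + [0,2].
The resulting 18×12 matrix has rank 12, and its Smith normal form has invariant factors (1,1,1,1,1,1,1,1,1,1,1,2).

Now H_k = ker ∂_k / im ∂_{k+1}, so:

  H_0: rank C_0 − rank ∂_1 = 7 − 6 = 1, and the invariant factors of ∂_1 are all 1, so H_0 = Z.
  H_1: rank ker ∂_1 − rank ∂_2 = (18 − 6) − 12 = 0, and ∂_2 has invariant factor 2 > 1, so H_1 = Z/2Z.
  H_2: rank ker ∂_2 − rank ∂_3 = (12 − 12) − 0 = 0, and there is no ∂_3, so H_2 = 0.

As a check, the Euler characteristic is 7 − 18 + 12 = 1, which agrees with 1 − 0 + 0 = 1.
(K is a triangulation of the real projective plane RP^2.)

H_0 = Z,  H_1 = Z/2Z,  H_2 = 0.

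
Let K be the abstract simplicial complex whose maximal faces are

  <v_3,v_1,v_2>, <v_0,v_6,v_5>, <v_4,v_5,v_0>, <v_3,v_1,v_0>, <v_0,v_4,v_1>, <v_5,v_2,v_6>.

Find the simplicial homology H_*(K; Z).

We work with the vertex ordering v_0 < v_1 < v_2 < v_3 < v_4 < v_5 < v_6. The simplices of K, each written with vertices in increasing order, are:

  0-simplices (7): [v_0], [v_1], [v_2], [v_3], [v_4], [v_5], [v_6]
  1-simplices (13): [v_0,v_1], [v_0,v_3], [v_0,v_4], [v_0,v_5], [v_0,v_6], [v_1,v_2], [v_1,v_3], [v_1,v_4], [v_2,v_3], [v_2,v_5], [v_2,v_6], [v_4,v_5], [v_5,v_6]
  2-simplices (6): [v_0,v_1,v_3], [v_0,v_1,v_4], [v_0,v_4,v_5], [v_0,v_5,v_6], [v_1,v_2,v_3], [v_2,v_5,v_6]

giving chain groups C_0 ≅ Z^7, C_1 ≅ Z^13, C_2 ≅ Z^6.

Boundary ∂_1: C_1 → C_0 sends each edge [p,q] (with p < q) to q − p.
The resulting 7×13 matrix has rank 6, and its Smith normal form has invariant factors (1,1,1,1,1,1).

Boundary ∂_2: C_2 → C_1 sends each 2-simplex [p,q,r] to [q,r] − [p,r] + [p,q]. For instance
  ∂[v_0,v_4,v_5] = [v_4,v_5] − [v_0,v_5] + [v_0,v_4],
  ∂[v_0,v_5,v_6] = [v_5,v_6] − [v_0,v_6] + [v_0,v_5].
As a 13×6 matrix over Z this has rank 6, with invariant factors (1,1,1,1,1,1).

Reading off H_k = ker ∂_k / im ∂_{k+1}:

  H_0: rank C_0 − rank ∂_1 = 7 − 6 = 1, and the invariant factors of ∂_1 are all 1, so H_0 ≅ Z.
  H_1: rank ker ∂_1 − rank ∂_2 = (13 − 6) − 6 = 1, and the invariant factors of ∂_2 are all 1, so H_1 ≅ Z.
  H_2: rank ker ∂_2 − rank ∂_3 = (6 − 6) − 0 = 0, and there is no ∂_3, so H_2 ≅ 0.

H_0 ≅ Z,  H_1 ≅ Z,  H_2 = 0.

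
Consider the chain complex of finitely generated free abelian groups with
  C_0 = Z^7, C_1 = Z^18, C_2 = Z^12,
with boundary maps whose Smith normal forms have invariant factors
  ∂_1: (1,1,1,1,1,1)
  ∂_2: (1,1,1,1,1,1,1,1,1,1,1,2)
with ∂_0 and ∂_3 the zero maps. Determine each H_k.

H_0: b_0 = 7 − 0 − 6 = 1; torsion from ∂_1 factors > 1: none. So H_0 = Z.
H_1: b_1 = 18 − 6 − 12 = 0; torsion from ∂_2 factors > 1: [2]. So H_1 = Z/2Z.
H_2: b_2 = 12 − 12 − 0 = 0; torsion from ∂_3 factors > 1: none. So H_2 = 0.

H_0 = Z,  H_1 = Z/2Z,  H_2 = 0.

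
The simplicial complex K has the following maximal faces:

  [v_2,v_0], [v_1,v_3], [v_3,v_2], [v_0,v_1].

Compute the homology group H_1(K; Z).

Take the total order v_0 < v_1 < v_2 < v_3 on the vertex set. Then K (dimension 1) consists of the simplices:

  0-simplices (4): [v_0], [v_1], [v_2], [v_3]
  1-simplices (4): [v_0,v_1], [v_0,v_2], [v_1,v_3], [v_2,v_3]

giving chain groups C_0 ≅ Z^4, C_1 ≅ Z^4.

The boundary map ∂_1: C_1 → C_0 maps an edge to its endpoints' difference, ∂[p,q] = q − p. For instance
  ∂[v_0,v_2] = [v_2] − [v_0].
The resulting 4×4 matrix has rank 3, and its Smith normal form has invariant factors (1,1,1).

From H_k ≅ ker(∂_k) / im(∂_{k+1}) we obtain:

  H_1: rank ker ∂_1 − rank ∂_2 = (4 − 3) − 0 = 1, and there is no ∂_2, so H_1 = Z.

(K is a triangulation of the circle S^1.)

H_1 = Z.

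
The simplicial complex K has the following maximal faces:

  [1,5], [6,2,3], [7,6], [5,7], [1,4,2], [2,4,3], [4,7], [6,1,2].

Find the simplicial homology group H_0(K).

H_0 = Z.

Fix the vertex order 1 < 2 < 3 < 4 < 5 < 6 < 7 and write every simplex with vertices in increasing order. Then dim K = 2 and the simplices of K are:

  0-simplices (7): [1], [2], [3], [4], [5], [6], [7]
  1-simplices (12): [1,2], [1,4], [1,5], [1,6], [2,3], [2,4], [2,6], [3,4], [3,6], [4,7], [5,7], [6,7]
  2-simplices (4): [1,2,4], [1,2,6], [2,3,4], [2,3,6]

so the chain groups are C_0 ≅ Z^7, C_1 ≅ Z^12, C_2 ≅ Z^4.

∂_1: C_1 → C_0 maps an edge to its endpoints' difference, ∂[p,q] = q − p.
The 7×12 boundary matrix has rank 6 and Smith normal form diag(1,1,1,1,1,1).

Boundary ∂_2: C_2 → C_1 sends each 2-simplex [p,q,r] to [q,r] − [p,r] + [p,q]. For instance
  ∂[2,3,6] = [3,6] − [2,6] + [2,3],
  ∂[1,2,4] = [2,4] − [1,4] + [1,2].
The 12×4 boundary matrix has rank 4 and Smith normal form diag(1,1,1,1).

Reading off H_k = ker ∂_k / im ∂_{k+1}:

  H_0: rank C_0 − rank ∂_1 = 7 − 6 = 1, and the invariant factors of ∂_1 are all 1, so H_0 = Z.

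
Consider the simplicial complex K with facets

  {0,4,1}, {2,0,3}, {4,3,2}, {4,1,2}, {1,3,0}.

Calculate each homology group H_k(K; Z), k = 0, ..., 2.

We work with the vertex ordering 0 < 1 < 2 < 3 < 4. The simplices of K, each written with vertices in increasing order, are:

  0-simplices (5): [0], [1], [2], [3], [4]
  1-simplices (10): [0,1], [0,2], [0,3], [0,4], [1,2], [1,3], [1,4], [2,3], [2,4], [3,4]
  2-simplices (5): [0,1,3], [0,1,4], [0,2,3], [1,2,4], [2,3,4]

so the chain groups are C_0 ≅ Z^5, C_1 ≅ Z^10, C_2 ≅ Z^5.

Boundary ∂_1: C_1 → C_0 sends each edge [p,q] (with p < q) to q − p.
The 5×10 boundary matrix has rank 4 and Smith normal form diag(1,1,1,1).

∂_2: C_2 → C_1 maps a triangle to the signed sum of its edges. For instance
  ∂[0,2,3] = [2,3] − [0,3] + [0,2],
  ∂[2,3,4] = [3,4] − [2,4] + [2,3].
As a 10×5 matrix over Z this has rank 5, with invariant factors (1,1,1,1,1).

Now H_k = ker ∂_k / im ∂_{k+1}, so:

  H_0: rank C_0 − rank ∂_1 = 5 − 4 = 1, and the invariant factors of ∂_1 are all 1, so H_0 = Z.
  H_1: rank ker ∂_1 − rank ∂_2 = (10 − 4) − 5 = 1, and the invariant factors of ∂_2 are all 1, so H_1 = Z.
  H_2: rank ker ∂_2 − rank ∂_3 = (5 − 5) − 0 = 0, and there is no ∂_3, so H_2 = 0.

As a check, the Euler characteristic is 5 − 10 + 5 = 0, which agrees with 1 − 1 + 0 = 0.
(K is a triangulation of the Möbius band.)

H_0 = Z,  H_1 = Z,  H_2 = 0.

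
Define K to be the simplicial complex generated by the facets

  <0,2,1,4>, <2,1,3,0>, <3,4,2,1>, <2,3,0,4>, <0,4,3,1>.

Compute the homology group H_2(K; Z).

Take the total order 0 < 1 < 2 < 3 < 4 on the vertex set. Then K (dimension 3) consists of the simplices:

  0-simplices (5): [0], [1], [2], [3], [4]
  1-simplices (10): [0,1], [0,2], [0,3], [0,4], [1,2], [1,3], [1,4], [2,3], [2,4], [3,4]
  2-simplices (10): [0,1,2], [0,1,3], [0,1,4], [0,2,3], [0,2,4], [0,3,4], [1,2,3], [1,2,4], [1,3,4], [2,3,4]
  3-simplices (5): [0,1,2,3], [0,1,2,4], [0,1,3,4], [0,2,3,4], [1,2,3,4]

so the chain groups are C_0 ≅ Z^5, C_1 ≅ Z^10, C_2 ≅ Z^10, C_3 ≅ Z^5.

Boundary ∂_1: C_1 → C_0 maps an edge to its endpoints' difference, ∂[p,q] = q − p. For instance
  ∂[0,1] = [1] − [0].
This gives a 5×10 integer matrix of rank 4; reducing to Smith normal form yields diagonal entries (1,1,1,1).

The boundary map ∂_2: C_2 → C_1 acts by ∂[p,q,r] = [q,r] − [p,r] + [p,q]. For instance
  ∂[1,3,4] = [3,4] − [1,4] + [1,3],
  ∂[0,3,4] = [3,4] − [0,4] + [0,3].
The 10×10 boundary matrix has rank 6 and Smith normal form diag(1,1,1,1,1,1).

∂_3: C_3 → C_2 sends each 3-simplex σ to the alternating sum Σ_i (−1)^i (σ with its i-th vertex removed). For instance
  ∂[0,2,3,4] = [2,3,4] − [0,3,4] + [0,2,4] − [0,2,3],
  ∂[0,1,3,4] = [1,3,4] − [0,3,4] + [0,1,4] − [0,1,3].
The resulting 10×5 matrix has rank 4, and its Smith normal form has invariant factors (1,1,1,1).

Now H_k = ker ∂_k / im ∂_{k+1}, so:

  H_2: rank ker ∂_2 − rank ∂_3 = (10 − 6) − 4 = 0, and the invariant factors of ∂_3 are all 1, so H_2 ≅ 0.

H_2 = 0.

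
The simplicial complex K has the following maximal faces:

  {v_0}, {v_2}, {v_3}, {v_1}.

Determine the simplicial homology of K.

We work with the vertex ordering v_0 < v_1 < v_2 < v_3. The simplices of K, each written with vertices in increasing order, are:

  0-simplices (4): [v_0], [v_1], [v_2], [v_3]

so the chain groups are C_0 ≅ Z^4.

From H_k ≅ ker(∂_k) / im(∂_{k+1}) we obtain:

  H_0: rank C_0 − rank ∂_1 = 4 − 0 = 4, and there is no ∂_1, so H_0 ≅ Z^4.

(K is a triangulation of a set of 4 points.)

H_0 = Z^4.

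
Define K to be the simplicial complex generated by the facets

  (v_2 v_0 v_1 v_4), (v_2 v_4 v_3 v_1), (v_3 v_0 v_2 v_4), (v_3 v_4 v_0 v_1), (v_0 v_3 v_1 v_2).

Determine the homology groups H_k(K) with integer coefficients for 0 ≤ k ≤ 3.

Fix the vertex order v_0 < v_1 < v_2 < v_3 < v_4 and write every simplex with vertices in increasing order. Then dim K = 3 and the simplices of K are:

  0-simplices (5): [v_0], [v_1], [v_2], [v_3], [v_4]
  1-simplices (10): [v_0,v_1], [v_0,v_2], [v_0,v_3], [v_0,v_4], [v_1,v_2], [v_1,v_3], [v_1,v_4], [v_2,v_3], [v_2,v_4], [v_3,v_4]
  2-simplices (10): [v_0,v_1,v_2], [v_0,v_1,v_3], [v_0,v_1,v_4], [v_0,v_2,v_3], [v_0,v_2,v_4], [v_0,v_3,v_4], [v_1,v_2,v_3], [v_1,v_2,v_4], [v_1,v_3,v_4], [v_2,v_3,v_4]
  3-simplices (5): [v_0,v_1,v_2,v_3], [v_0,v_1,v_2,v_4], [v_0,v_1,v_3,v_4], [v_0,v_2,v_3,v_4], [v_1,v_2,v_3,v_4]

so the chain groups are C_0 ≅ Z^5, C_1 ≅ Z^10, C_2 ≅ Z^10, C_3 ≅ Z^5.

Boundary ∂_1: C_1 → C_0 is given by ∂[p,q] = [q] − [p].
This gives a 5×10 integer matrix of rank 4; reducing to Smith normal form yields diagonal entries (1,1,1,1).

The boundary map ∂_2: C_2 → C_1 acts by ∂[p,q,r] = [q,r] − [p,r] + [p,q]. For instance
  ∂[v_1,v_2,v_4] = [v_2,v_4] − [v_1,v_4] + [v_1,v_2],
  ∂[v_0,v_1,v_4] = [v_1,v_4] − [v_0,v_4] + [v_0,v_1].
This gives a 10×10 integer matrix of rank 6; reducing to Smith normal form yields diagonal entries (1,1,1,1,1,1).

∂_3: C_3 → C_2 sends each 3-simplex σ to the alternating sum Σ_i (−1)^i (σ with its i-th vertex removed). For instance
  ∂[v_1,v_2,v_3,v_4] = [v_2,v_3,v_4] − [v_1,v_3,v_4] + [v_1,v_2,v_4] − [v_1,v_2,v_3],
  ∂[v_0,v_1,v_2,v_4] = [v_1,v_2,v_4] − [v_0,v_2,v_4] + [v_0,v_1,v_4] − [v_0,v_1,v_2].
The 10×5 boundary matrix has rank 4 and Smith normal form diag(1,1,1,1).

From H_k ≅ ker(∂_k) / im(∂_{k+1}) we obtain:

  H_0: rank C_0 − rank ∂_1 = 5 − 4 = 1, and the invariant factors of ∂_1 are all 1, so H_0 ≅ Z.
  H_1: rank ker ∂_1 − rank ∂_2 = (10 − 4) − 6 = 0, and the invariant factors of ∂_2 are all 1, so H_1 ≅ 0.
  H_2: rank ker ∂_2 − rank ∂_3 = (10 − 6) − 4 = 0, and the invariant factors of ∂_3 are all 1, so H_2 ≅ 0.
  H_3: rank ker ∂_3 − rank ∂_4 = (5 − 4) − 0 = 1, and there is no ∂_4, so H_3 ≅ Z.

As a check, the Euler characteristic is 5 − 10 + 10 − 5 = 0, which agrees with 1 − 0 + 0 − 1 = 0.
(K is a triangulation of the 3-sphere S^3.)

H_0 = Z,  H_1 = 0,  H_2 = 0,  H_3 = Z.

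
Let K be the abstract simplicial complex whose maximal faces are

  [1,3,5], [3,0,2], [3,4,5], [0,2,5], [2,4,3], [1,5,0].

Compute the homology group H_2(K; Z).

H_2 ≅ 0.

K has 6 vertices, 12 edges, 6 triangles.
rank ∂_2 = 6, rank ∂_3 = 0 ⇒ b_2 = 6 − 6 − 0 = 0. So H_2 = 0.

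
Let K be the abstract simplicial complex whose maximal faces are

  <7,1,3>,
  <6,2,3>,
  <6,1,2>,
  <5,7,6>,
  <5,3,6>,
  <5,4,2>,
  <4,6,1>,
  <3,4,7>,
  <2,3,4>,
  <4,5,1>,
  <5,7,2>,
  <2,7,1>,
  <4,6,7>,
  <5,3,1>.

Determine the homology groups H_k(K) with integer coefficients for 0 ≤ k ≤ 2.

Order the vertices as 1 < 2 < 3 < 4 < 5 < 6 < 7. Listing each simplex with vertices in this order, K has dimension 2 with simplices:

  0-simplices (7): [1], [2], [3], [4], [5], [6], [7]
  1-simplices (21): [1,2], [1,3], [1,4], [1,5], [1,6], [1,7], [2,3], [2,4], [2,5], [2,6], [2,7], [3,4], [3,5], [3,6], [3,7], [4,5], [4,6], [4,7], [5,6], [5,7], [6,7]
  2-simplices (14): [1,2,6], [1,2,7], [1,3,5], [1,3,7], [1,4,5], [1,4,6], [2,3,4], [2,3,6], [2,4,5], [2,5,7], [3,4,7], [3,5,6], [4,6,7], [5,6,7]

giving chain groups C_0 ≅ Z^7, C_1 ≅ Z^21, C_2 ≅ Z^14.

The boundary map ∂_1: C_1 → C_0 sends each edge [p,q] (with p < q) to q − p. For instance
  ∂[1,4] = [4] − [1].
The 7×21 boundary matrix has rank 6 and Smith normal form diag(1,1,1,1,1,1).

∂_2: C_2 → C_1 acts by ∂[p,q,r] = [q,r] − [p,r] + [p,q]. For instance
  ∂[1,4,6] = [4,6] − [1,6] + [1,4],
  ∂[2,5,7] = [5,7] − [2,7] + [2,5].
This gives a 21×14 integer matrix of rank 13; reducing to Smith normal form yields diagonal entries (1,1,1,1,1,1,1,1,1,1,1,1,1).

Reading off H_k = ker ∂_k / im ∂_{k+1}:

  H_0: rank C_0 − rank ∂_1 = 7 − 6 = 1, and the invariant factors of ∂_1 are all 1, so H_0 ≅ Z.
  H_1: rank ker ∂_1 − rank ∂_2 = (21 − 6) − 13 = 2, and the invariant factors of ∂_2 are all 1, so H_1 ≅ Z^2.
  H_2: rank ker ∂_2 − rank ∂_3 = (14 − 13) − 0 = 1, and there is no ∂_3, so H_2 ≅ Z.

As a check, the Euler characteristic is 7 − 21 + 14 = 0, which agrees with 1 − 2 + 1 = 0.

H_0 = Z,  H_1 = Z^2,  H_2 = Z.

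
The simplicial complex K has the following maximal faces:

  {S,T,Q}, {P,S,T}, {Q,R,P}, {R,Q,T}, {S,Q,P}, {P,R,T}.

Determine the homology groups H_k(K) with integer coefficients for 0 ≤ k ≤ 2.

Fix the vertex order P < Q < R < S < T and write every simplex with vertices in increasing order. Then dim K = 2 and the simplices of K are:

  0-simplices (5): P, Q, R, S, T
  1-simplices (9): PQ, PR, PS, PT, QR, QS, QT, RT, ST
  2-simplices (6): PQR, PQS, PRT, PST, QRT, QST

so the chain groups are C_0 ≅ Z^5, C_1 ≅ Z^9, C_2 ≅ Z^6.

Boundary ∂_1: C_1 → C_0 sends each edge [p,q] (with p < q) to q − p. For instance
  ∂QR = R − Q.
As a 5×9 matrix over Z this has rank 4, with invariant factors (1,1,1,1).

Boundary ∂_2: C_2 → C_1 maps a triangle to the signed sum of its edges. For instance
  ∂PQR = QR − PR + PQ,
  ∂PST = ST − PT + PS.
The 9×6 boundary matrix has rank 5 and Smith normal form diag(1,1,1,1,1).

Now H_k = ker ∂_k / im ∂_{k+1}, so:

  H_0: rank C_0 − rank ∂_1 = 5 − 4 = 1, and the invariant factors of ∂_1 are all 1, so H_0 ≅ Z.
  H_1: rank ker ∂_1 − rank ∂_2 = (9 − 4) − 5 = 0, and the invariant factors of ∂_2 are all 1, so H_1 ≅ 0.
  H_2: rank ker ∂_2 − rank ∂_3 = (6 − 5) − 0 = 1, and there is no ∂_3, so H_2 ≅ Z.

As a check, the Euler characteristic is 5 − 9 + 6 = 2, which agrees with 1 − 0 + 1 = 2.
(K is a triangulation of the 2-sphere S^2.)

H_0 ≅ Z,  H_1 = 0,  H_2 ≅ Z.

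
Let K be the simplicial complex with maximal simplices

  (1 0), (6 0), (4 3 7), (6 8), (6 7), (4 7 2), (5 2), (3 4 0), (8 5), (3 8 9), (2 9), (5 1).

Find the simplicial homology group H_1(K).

Order the vertices as 0 < 1 < 2 < 3 < 4 < 5 < 6 < 7 < 8 < 9. Listing each simplex with vertices in this order, K has dimension 2 with simplices:

  0-simplices (10): [0], [1], [2], [3], [4], [5], [6], [7], [8], [9]
  1-simplices (18): [0,1], [0,3], [0,4], [0,6], [1,5], [2,4], [2,5], [2,7], [2,9], [3,4], [3,7], [3,8], [3,9], [4,7], [5,8], [6,7], [6,8], [8,9]
  2-simplices (4): [0,3,4], [2,4,7], [3,4,7], [3,8,9]

Hence C_0 ≅ Z^10, C_1 ≅ Z^18, C_2 ≅ Z^4.

Boundary ∂_1: C_1 → C_0 sends each edge [p,q] (with p < q) to q − p. For instance
  ∂[3,9] = [9] − [3].
The 10×18 boundary matrix has rank 9 and Smith normal form diag(1,1,1,1,1,1,1,1,1).

The boundary map ∂_2: C_2 → C_1 sends each 2-simplex [p,q,r] to [q,r] − [p,r] + [p,q]. For instance
  ∂[2,4,7] = [4,7] − [2,7] + [2,4],
  ∂[3,8,9] = [8,9] − [3,9] + [3,8].
The 18×4 boundary matrix has rank 4 and Smith normal form diag(1,1,1,1).

Computing H_k = (kernel of ∂_k) / (image of ∂_{k+1}):

  H_1: rank ker ∂_1 − rank ∂_2 = (18 − 9) − 4 = 5, and the invariant factors of ∂_2 are all 1, so H_1 = Z^5.

H_1 ≅ Z^5.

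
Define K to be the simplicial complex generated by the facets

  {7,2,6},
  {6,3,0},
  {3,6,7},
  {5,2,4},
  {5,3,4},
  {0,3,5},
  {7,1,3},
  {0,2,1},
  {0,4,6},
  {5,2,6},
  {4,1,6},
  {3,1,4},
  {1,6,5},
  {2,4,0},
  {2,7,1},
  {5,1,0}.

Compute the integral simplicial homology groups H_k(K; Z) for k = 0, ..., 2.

H_0 ≅ Z,  H_1 ≅ Z^2,  H_2 ≅ Z.

Take the total order 0 < 1 < 2 < 3 < 4 < 5 < 6 < 7 on the vertex set. Then K (dimension 2) consists of the simplices:

  0-simplices (8): [0], [1], [2], [3], [4], [5], [6], [7]
  1-simplices (24): (24 of them)
  2-simplices (16): [0,1,2], [0,1,5], [0,2,4], [0,3,5], [0,3,6], [0,4,6], [1,2,7], [1,3,4], [1,3,7], [1,4,6], [1,5,6], [2,4,5], [2,5,6], [2,6,7], [3,4,5], [3,6,7]

giving chain groups C_0 ≅ Z^8, C_1 ≅ Z^24, C_2 ≅ Z^16.

Boundary ∂_1: C_1 → C_0 maps an edge to its endpoints' difference, ∂[p,q] = q − p.
This gives a 8×24 integer matrix of rank 7; reducing to Smith normal form yields diagonal entries (1,1,1,1,1,1,1).

∂_2: C_2 → C_1 sends each 2-simplex [p,q,r] to [q,r] − [p,r] + [p,q]. For instance
  ∂[0,1,2] = [1,2] − [0,2] + [0,1],
  ∂[0,4,6] = [4,6] − [0,6] + [0,4].
The resulting 24×16 matrix has rank 15, and its Smith normal form has invariant factors (1,1,1,1,1,1,1,1,1,1,1,1,1,1,1).

Computing H_k = (kernel of ∂_k) / (image of ∂_{k+1}):

  H_0: rank C_0 − rank ∂_1 = 8 − 7 = 1, and the invariant factors of ∂_1 are all 1, so H_0 ≅ Z.
  H_1: rank ker ∂_1 − rank ∂_2 = (24 − 7) − 15 = 2, and the invariant factors of ∂_2 are all 1, so H_1 ≅ Z^2.
  H_2: rank ker ∂_2 − rank ∂_3 = (16 − 15) − 0 = 1, and there is no ∂_3, so H_2 ≅ Z.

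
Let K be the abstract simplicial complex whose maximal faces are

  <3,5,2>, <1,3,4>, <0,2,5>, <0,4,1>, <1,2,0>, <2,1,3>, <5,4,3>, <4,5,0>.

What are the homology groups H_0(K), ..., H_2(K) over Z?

H_0 ≅ Z,  H_1 = 0,  H_2 ≅ Z.

Take the total order 0 < 1 < 2 < 3 < 4 < 5 on the vertex set. Then K (dimension 2) consists of the simplices:

  0-simplices (6): [0], [1], [2], [3], [4], [5]
  1-simplices (12): [0,1], [0,2], [0,4], [0,5], [1,2], [1,3], [1,4], [2,3], [2,5], [3,4], [3,5], [4,5]
  2-simplices (8): [0,1,2], [0,1,4], [0,2,5], [0,4,5], [1,2,3], [1,3,4], [2,3,5], [3,4,5]

giving chain groups C_0 ≅ Z^6, C_1 ≅ Z^12, C_2 ≅ Z^8.

The boundary map ∂_1: C_1 → C_0 is given by ∂[p,q] = [q] − [p]. For instance
  ∂[2,3] = [3] − [2].
The 6×12 boundary matrix has rank 5 and Smith normal form diag(1,1,1,1,1).

∂_2: C_2 → C_1 acts by ∂[p,q,r] = [q,r] − [p,r] + [p,q]. For instance
  ∂[0,1,4] = [1,4] − [0,4] + [0,1],
  ∂[0,2,5] = [2,5] − [0,5] + [0,2].
The 12×8 boundary matrix has rank 7 and Smith normal form diag(1,1,1,1,1,1,1).

Reading off H_k = ker ∂_k / im ∂_{k+1}:

  H_0: rank C_0 − rank ∂_1 = 6 − 5 = 1, and the invariant factors of ∂_1 are all 1, so H_0 ≅ Z.
  H_1: rank ker ∂_1 − rank ∂_2 = (12 − 5) − 7 = 0, and the invariant factors of ∂_2 are all 1, so H_1 ≅ 0.
  H_2: rank ker ∂_2 − rank ∂_3 = (8 − 7) − 0 = 1, and there is no ∂_3, so H_2 ≅ Z.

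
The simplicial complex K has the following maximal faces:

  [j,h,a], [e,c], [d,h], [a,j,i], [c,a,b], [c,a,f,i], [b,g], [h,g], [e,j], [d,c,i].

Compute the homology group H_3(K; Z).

H_3 ≅ 0.

Take the total order a < b < c < d < e < f < g < h < i < j on the vertex set. Then K (dimension 3) consists of the simplices:

  0-simplices (10): a, b, c, d, e, f, g, h, i, j
  1-simplices (19): ab, ac, af, ah, ai, aj, bc, bg, cd, ce, cf, ci, dh, di, ej, fi, gh, hj, ij
  2-simplices (8): abc, acf, aci, afi, ahj, aij, cdi, cfi
  3-simplices (1): acfi

so the chain groups are C_0 ≅ Z^10, C_1 ≅ Z^19, C_2 ≅ Z^8, C_3 ≅ Z^1.

∂_1: C_1 → C_0 sends each edge [p,q] (with p < q) to q − p.
The resulting 10×19 matrix has rank 9, and its Smith normal form has invariant factors (1,1,1,1,1,1,1,1,1).

Boundary ∂_2: C_2 → C_1 maps a triangle to the signed sum of its edges. For instance
  ∂acf = cf − af + ac,
  ∂aij = ij − aj + ai.
This gives a 19×8 integer matrix of rank 7; reducing to Smith normal form yields diagonal entries (1,1,1,1,1,1,1).

The boundary map ∂_3: C_3 → C_2 sends each 3-simplex σ to the alternating sum Σ_i (−1)^i (σ with its i-th vertex removed). For instance
  ∂acfi = cfi − afi + aci − acf.
The 8×1 boundary matrix has rank 1 and Smith normal form diag(1).

Reading off H_k = ker ∂_k / im ∂_{k+1}:

  H_3: rank ker ∂_3 − rank ∂_4 = (1 − 1) − 0 = 0, and there is no ∂_4, so H_3 = 0.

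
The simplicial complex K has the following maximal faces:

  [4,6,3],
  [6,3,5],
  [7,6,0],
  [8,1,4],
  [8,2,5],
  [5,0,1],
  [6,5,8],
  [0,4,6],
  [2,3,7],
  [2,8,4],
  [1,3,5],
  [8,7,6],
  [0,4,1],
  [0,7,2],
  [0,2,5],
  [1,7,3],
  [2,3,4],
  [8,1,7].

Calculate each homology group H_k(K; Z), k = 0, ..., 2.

Fix the vertex order 0 < 1 < 2 < 3 < 4 < 5 < 6 < 7 < 8 and write every simplex with vertices in increasing order. Then dim K = 2 and the simplices of K are:

  0-simplices (9): [0], [1], [2], [3], [4], [5], [6], [7], [8]
  1-simplices (27): (27 of them)
  2-simplices (18): [0,1,4], [0,1,5], [0,2,5], [0,2,7], [0,4,6], [0,6,7], [1,3,5], [1,3,7], [1,4,8], [1,7,8], [2,3,4], [2,3,7], [2,4,8], [2,5,8], [3,4,6], [3,5,6], [5,6,8], [6,7,8]

so the chain groups are C_0 ≅ Z^9, C_1 ≅ Z^27, C_2 ≅ Z^18.

The boundary map ∂_1: C_1 → C_0 sends each edge [p,q] (with p < q) to q − p. For instance
  ∂[1,3] = [3] − [1].
As a 9×27 matrix over Z this has rank 8, with invariant factors (1,1,1,1,1,1,1,1).

∂_2: C_2 → C_1 sends each 2-simplex [p,q,r] to [q,r] − [p,r] + [p,q]. For instance
  ∂[5,6,8] = [6,8] − [5,8] + [5,6],
  ∂[0,6,7] = [6,7] − [0,7] + [0,6].
The resulting 27×18 matrix has rank 17, and its Smith normal form has invariant factors (1,1,1,1,1,1,1,1,1,1,1,1,1,1,1,1,1).

Reading off H_k = ker ∂_k / im ∂_{k+1}:

  H_0: rank C_0 − rank ∂_1 = 9 − 8 = 1, and the invariant factors of ∂_1 are all 1, so H_0 = Z.
  H_1: rank ker ∂_1 − rank ∂_2 = (27 − 8) − 17 = 2, and the invariant factors of ∂_2 are all 1, so H_1 = Z^2.
  H_2: rank ker ∂_2 − rank ∂_3 = (18 − 17) − 0 = 1, and there is no ∂_3, so H_2 = Z.

(K is a triangulation of the torus T^2.)

H_0 ≅ Z,  H_1 ≅ Z^2,  H_2 ≅ Z.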